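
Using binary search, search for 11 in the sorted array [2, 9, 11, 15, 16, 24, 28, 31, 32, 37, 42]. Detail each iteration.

Binary search for 11 in [2, 9, 11, 15, 16, 24, 28, 31, 32, 37, 42]:

lo=0, hi=10, mid=5, arr[mid]=24 -> 24 > 11, search left half
lo=0, hi=4, mid=2, arr[mid]=11 -> Found target at index 2!

Binary search finds 11 at index 2 after 2 comparisons. The search repeatedly halves the search space by comparing with the middle element.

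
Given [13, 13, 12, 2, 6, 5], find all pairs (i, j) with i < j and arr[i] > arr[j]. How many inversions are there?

Finding inversions in [13, 13, 12, 2, 6, 5]:

(0, 2): arr[0]=13 > arr[2]=12
(0, 3): arr[0]=13 > arr[3]=2
(0, 4): arr[0]=13 > arr[4]=6
(0, 5): arr[0]=13 > arr[5]=5
(1, 2): arr[1]=13 > arr[2]=12
(1, 3): arr[1]=13 > arr[3]=2
(1, 4): arr[1]=13 > arr[4]=6
(1, 5): arr[1]=13 > arr[5]=5
(2, 3): arr[2]=12 > arr[3]=2
(2, 4): arr[2]=12 > arr[4]=6
(2, 5): arr[2]=12 > arr[5]=5
(4, 5): arr[4]=6 > arr[5]=5

Total inversions: 12

The array has 12 inversion(s): (0,2), (0,3), (0,4), (0,5), (1,2), (1,3), (1,4), (1,5), (2,3), (2,4), (2,5), (4,5). Each pair (i,j) satisfies i < j and arr[i] > arr[j].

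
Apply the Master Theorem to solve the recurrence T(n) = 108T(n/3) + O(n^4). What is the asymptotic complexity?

Master Theorem for T(n) = 108T(n/3) + O(n^4):

a = 108, b = 3, c = 4
log_b(a) = log_3(108) = 4.2619

Case 1: c = 4 < log_3(108) = 4.2619
T(n) = O(n^(log_3 108))

For T(n) = 108T(n/3) + O(n^4): log_3(108) = 4.2619. This is Case 1 of the Master Theorem (c < log_b(a), work dominated by leaves), giving O(n^(log_3 108)).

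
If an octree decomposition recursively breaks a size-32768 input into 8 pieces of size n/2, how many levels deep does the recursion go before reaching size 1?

For divide and conquer with division factor 2:

Problem sizes at each level:
Level 0: 32768
Level 1: 16384
Level 2: 8192
Level 3: 4096
Level 4: 2048
Level 5: 1024
Level 6: 512
Level 7: 256
Level 8: 128
Level 9: 64
Level 10: 32
Level 11: 16
Level 12: 8
Level 13: 4
Level 14: 2
Level 15: 1

The root is level 0 and the size-1 base case is level 15 (the tree spans levels 0 through 15, i.e. 16 levels counting the root), so the depth is the number of divisions: log_2(32768) = 15

The recursion tree depth is log_2(32768) = 15. At each level, the problem size is divided by 2, so it takes 15 divisions to reduce to a base case of size 1. The algorithm makes 8 recursive calls at each level.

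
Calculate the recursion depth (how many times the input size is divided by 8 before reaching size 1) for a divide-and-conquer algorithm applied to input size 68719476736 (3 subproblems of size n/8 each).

For divide and conquer with division factor 8:

Problem sizes at each level:
Level 0: 68719476736
Level 1: 8589934592
Level 2: 1073741824
Level 3: 134217728
Level 4: 16777216
Level 5: 2097152
Level 6: 262144
Level 7: 32768
Level 8: 4096
Level 9: 512
Level 10: 64
Level 11: 8
Level 12: 1

The root is level 0 and the size-1 base case is level 12 (the tree spans levels 0 through 12, i.e. 13 levels counting the root), so the depth is the number of divisions: log_8(68719476736) = 12

The recursion tree depth is log_8(68719476736) = 12. At each level, the problem size is divided by 8, so it takes 12 divisions to reduce to a base case of size 1. The algorithm makes 3 recursive calls at each level.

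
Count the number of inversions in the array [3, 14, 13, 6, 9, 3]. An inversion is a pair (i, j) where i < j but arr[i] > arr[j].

Finding inversions in [3, 14, 13, 6, 9, 3]:

(1, 2): arr[1]=14 > arr[2]=13
(1, 3): arr[1]=14 > arr[3]=6
(1, 4): arr[1]=14 > arr[4]=9
(1, 5): arr[1]=14 > arr[5]=3
(2, 3): arr[2]=13 > arr[3]=6
(2, 4): arr[2]=13 > arr[4]=9
(2, 5): arr[2]=13 > arr[5]=3
(3, 5): arr[3]=6 > arr[5]=3
(4, 5): arr[4]=9 > arr[5]=3

Total inversions: 9

The array has 9 inversion(s): (1,2), (1,3), (1,4), (1,5), (2,3), (2,4), (2,5), (3,5), (4,5). Each pair (i,j) satisfies i < j and arr[i] > arr[j].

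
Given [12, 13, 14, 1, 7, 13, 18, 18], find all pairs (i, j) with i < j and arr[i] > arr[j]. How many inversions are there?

Finding inversions in [12, 13, 14, 1, 7, 13, 18, 18]:

(0, 3): arr[0]=12 > arr[3]=1
(0, 4): arr[0]=12 > arr[4]=7
(1, 3): arr[1]=13 > arr[3]=1
(1, 4): arr[1]=13 > arr[4]=7
(2, 3): arr[2]=14 > arr[3]=1
(2, 4): arr[2]=14 > arr[4]=7
(2, 5): arr[2]=14 > arr[5]=13

Total inversions: 7

The array has 7 inversion(s): (0,3), (0,4), (1,3), (1,4), (2,3), (2,4), (2,5). Each pair (i,j) satisfies i < j and arr[i] > arr[j].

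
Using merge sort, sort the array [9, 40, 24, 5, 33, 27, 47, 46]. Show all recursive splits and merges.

Merge sort trace:

Split: [9, 40, 24, 5, 33, 27, 47, 46] -> [9, 40, 24, 5] and [33, 27, 47, 46]
  Split: [9, 40, 24, 5] -> [9, 40] and [24, 5]
    Split: [9, 40] -> [9] and [40]
    Merge: [9] + [40] -> [9, 40]
    Split: [24, 5] -> [24] and [5]
    Merge: [24] + [5] -> [5, 24]
  Merge: [9, 40] + [5, 24] -> [5, 9, 24, 40]
  Split: [33, 27, 47, 46] -> [33, 27] and [47, 46]
    Split: [33, 27] -> [33] and [27]
    Merge: [33] + [27] -> [27, 33]
    Split: [47, 46] -> [47] and [46]
    Merge: [47] + [46] -> [46, 47]
  Merge: [27, 33] + [46, 47] -> [27, 33, 46, 47]
Merge: [5, 9, 24, 40] + [27, 33, 46, 47] -> [5, 9, 24, 27, 33, 40, 46, 47]

Final sorted array: [5, 9, 24, 27, 33, 40, 46, 47]

The merge sort proceeds by recursively splitting the array and merging sorted halves.
After all merges, the sorted array is [5, 9, 24, 27, 33, 40, 46, 47].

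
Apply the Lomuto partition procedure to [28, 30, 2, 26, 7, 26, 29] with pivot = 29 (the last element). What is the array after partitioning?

Lomuto partition with pivot = 29:

Initial array: [28, 30, 2, 26, 7, 26, 29]

arr[0]=28 <= 29: swap with position 0, array becomes [28, 30, 2, 26, 7, 26, 29]
arr[1]=30 > 29: no swap
arr[2]=2 <= 29: swap with position 1, array becomes [28, 2, 30, 26, 7, 26, 29]
arr[3]=26 <= 29: swap with position 2, array becomes [28, 2, 26, 30, 7, 26, 29]
arr[4]=7 <= 29: swap with position 3, array becomes [28, 2, 26, 7, 30, 26, 29]
arr[5]=26 <= 29: swap with position 4, array becomes [28, 2, 26, 7, 26, 30, 29]

Place pivot at position 5: [28, 2, 26, 7, 26, 29, 30]
Pivot position: 5

After partitioning with pivot 29, the array becomes [28, 2, 26, 7, 26, 29, 30]. The pivot is placed at index 5. All elements to the left of the pivot are <= 29, and all elements to the right are > 29.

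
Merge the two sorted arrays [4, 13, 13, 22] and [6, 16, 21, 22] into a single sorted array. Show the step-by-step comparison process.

Merging process:

Compare 4 vs 6: take 4 from left. Merged: [4]
Compare 13 vs 6: take 6 from right. Merged: [4, 6]
Compare 13 vs 16: take 13 from left. Merged: [4, 6, 13]
Compare 13 vs 16: take 13 from left. Merged: [4, 6, 13, 13]
Compare 22 vs 16: take 16 from right. Merged: [4, 6, 13, 13, 16]
Compare 22 vs 21: take 21 from right. Merged: [4, 6, 13, 13, 16, 21]
Compare 22 vs 22: take 22 from left. Merged: [4, 6, 13, 13, 16, 21, 22]
Append remaining from right: [22]. Merged: [4, 6, 13, 13, 16, 21, 22, 22]

Final merged array: [4, 6, 13, 13, 16, 21, 22, 22]
Total comparisons: 7

The merged array is [4, 6, 13, 13, 16, 21, 22, 22], requiring 7 comparisons. The merge step runs in O(n) time where n is the total number of elements.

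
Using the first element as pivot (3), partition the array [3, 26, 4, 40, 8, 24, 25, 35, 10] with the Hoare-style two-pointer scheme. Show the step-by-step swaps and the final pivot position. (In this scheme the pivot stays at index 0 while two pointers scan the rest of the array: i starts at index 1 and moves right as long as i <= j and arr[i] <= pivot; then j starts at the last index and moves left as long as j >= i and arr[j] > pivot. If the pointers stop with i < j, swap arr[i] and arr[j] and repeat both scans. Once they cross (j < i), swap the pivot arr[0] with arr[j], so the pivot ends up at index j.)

Hoare-style two-pointer partition with pivot = 3:

Initial array: [3, 26, 4, 40, 8, 24, 25, 35, 10]

Pointers start at i = 1, j = 8.
i ends at 1, j ends at 0: the pointers have crossed (j < i), so scanning stops.

j = 0, so swapping arr[0] with arr[j] leaves the pivot at position 0: [3, 26, 4, 40, 8, 24, 25, 35, 10]
Pivot position: 0

After partitioning with pivot 3, the array becomes [3, 26, 4, 40, 8, 24, 25, 35, 10]. The pivot is placed at index 0. All elements to the left of the pivot are <= 3, and all elements to the right are > 3.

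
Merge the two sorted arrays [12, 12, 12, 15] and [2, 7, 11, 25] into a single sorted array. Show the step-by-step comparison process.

Merging process:

Compare 12 vs 2: take 2 from right. Merged: [2]
Compare 12 vs 7: take 7 from right. Merged: [2, 7]
Compare 12 vs 11: take 11 from right. Merged: [2, 7, 11]
Compare 12 vs 25: take 12 from left. Merged: [2, 7, 11, 12]
Compare 12 vs 25: take 12 from left. Merged: [2, 7, 11, 12, 12]
Compare 12 vs 25: take 12 from left. Merged: [2, 7, 11, 12, 12, 12]
Compare 15 vs 25: take 15 from left. Merged: [2, 7, 11, 12, 12, 12, 15]
Append remaining from right: [25]. Merged: [2, 7, 11, 12, 12, 12, 15, 25]

Final merged array: [2, 7, 11, 12, 12, 12, 15, 25]
Total comparisons: 7

The merged array is [2, 7, 11, 12, 12, 12, 15, 25], requiring 7 comparisons. The merge step runs in O(n) time where n is the total number of elements.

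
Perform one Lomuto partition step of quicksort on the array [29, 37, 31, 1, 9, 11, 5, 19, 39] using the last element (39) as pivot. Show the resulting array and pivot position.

Lomuto partition with pivot = 39:

Initial array: [29, 37, 31, 1, 9, 11, 5, 19, 39]

arr[0]=29 <= 39: swap with position 0, array becomes [29, 37, 31, 1, 9, 11, 5, 19, 39]
arr[1]=37 <= 39: swap with position 1, array becomes [29, 37, 31, 1, 9, 11, 5, 19, 39]
arr[2]=31 <= 39: swap with position 2, array becomes [29, 37, 31, 1, 9, 11, 5, 19, 39]
arr[3]=1 <= 39: swap with position 3, array becomes [29, 37, 31, 1, 9, 11, 5, 19, 39]
arr[4]=9 <= 39: swap with position 4, array becomes [29, 37, 31, 1, 9, 11, 5, 19, 39]
arr[5]=11 <= 39: swap with position 5, array becomes [29, 37, 31, 1, 9, 11, 5, 19, 39]
arr[6]=5 <= 39: swap with position 6, array becomes [29, 37, 31, 1, 9, 11, 5, 19, 39]
arr[7]=19 <= 39: swap with position 7, array becomes [29, 37, 31, 1, 9, 11, 5, 19, 39]

Place pivot at position 8: [29, 37, 31, 1, 9, 11, 5, 19, 39]
Pivot position: 8

After partitioning with pivot 39, the array becomes [29, 37, 31, 1, 9, 11, 5, 19, 39]. The pivot is placed at index 8. All elements to the left of the pivot are <= 39, and all elements to the right are > 39.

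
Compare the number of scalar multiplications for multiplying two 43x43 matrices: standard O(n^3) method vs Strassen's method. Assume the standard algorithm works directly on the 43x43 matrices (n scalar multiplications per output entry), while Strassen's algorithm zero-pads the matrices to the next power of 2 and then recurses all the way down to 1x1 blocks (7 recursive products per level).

Matrix multiplication for 43x43 matrices:

Strassen's algorithm requires power-of-2 dimensions. Pad 43x43 to 64x64 (next power of 2).

Standard algorithm: 43^3 = 79507 multiplications
Strassen's algorithm: 7^(log2(64)) = 7^6 = 117649 multiplications
Difference: 79507 - 117649 = -38142 (Strassen uses MORE here due to padding overhead — for small or just-over-power-of-2 n, padding can outweigh the per-level savings)

Standard: 79507 multiplications (43^3). Strassen: 117649 multiplications (7^6, after padding to 64x64). Strassen reduces 8 recursive multiplications to 7 at each level.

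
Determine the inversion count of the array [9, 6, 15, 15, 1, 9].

Finding inversions in [9, 6, 15, 15, 1, 9]:

(0, 1): arr[0]=9 > arr[1]=6
(0, 4): arr[0]=9 > arr[4]=1
(1, 4): arr[1]=6 > arr[4]=1
(2, 4): arr[2]=15 > arr[4]=1
(2, 5): arr[2]=15 > arr[5]=9
(3, 4): arr[3]=15 > arr[4]=1
(3, 5): arr[3]=15 > arr[5]=9

Total inversions: 7

The array has 7 inversion(s): (0,1), (0,4), (1,4), (2,4), (2,5), (3,4), (3,5). Each pair (i,j) satisfies i < j and arr[i] > arr[j].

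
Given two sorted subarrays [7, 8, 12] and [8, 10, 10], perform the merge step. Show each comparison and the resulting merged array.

Merging process:

Compare 7 vs 8: take 7 from left. Merged: [7]
Compare 8 vs 8: take 8 from left. Merged: [7, 8]
Compare 12 vs 8: take 8 from right. Merged: [7, 8, 8]
Compare 12 vs 10: take 10 from right. Merged: [7, 8, 8, 10]
Compare 12 vs 10: take 10 from right. Merged: [7, 8, 8, 10, 10]
Append remaining from left: [12]. Merged: [7, 8, 8, 10, 10, 12]

Final merged array: [7, 8, 8, 10, 10, 12]
Total comparisons: 5

The merged array is [7, 8, 8, 10, 10, 12], requiring 5 comparisons. The merge step runs in O(n) time where n is the total number of elements.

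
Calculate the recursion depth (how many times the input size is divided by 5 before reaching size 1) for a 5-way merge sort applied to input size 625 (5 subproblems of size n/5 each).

For divide and conquer with division factor 5:

Problem sizes at each level:
Level 0: 625
Level 1: 125
Level 2: 25
Level 3: 5
Level 4: 1

The root is level 0 and the size-1 base case is level 4 (the tree spans levels 0 through 4, i.e. 5 levels counting the root), so the depth is the number of divisions: log_5(625) = 4

The recursion tree depth is log_5(625) = 4. At each level, the problem size is divided by 5, so it takes 4 divisions to reduce to a base case of size 1. The algorithm makes 5 recursive calls at each level.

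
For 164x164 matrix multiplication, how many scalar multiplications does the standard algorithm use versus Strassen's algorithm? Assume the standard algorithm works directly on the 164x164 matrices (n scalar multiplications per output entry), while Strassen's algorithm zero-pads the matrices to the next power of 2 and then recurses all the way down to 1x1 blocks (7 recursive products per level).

Matrix multiplication for 164x164 matrices:

Strassen's algorithm requires power-of-2 dimensions. Pad 164x164 to 256x256 (next power of 2).

Standard algorithm: 164^3 = 4410944 multiplications
Strassen's algorithm: 7^(log2(256)) = 7^8 = 5764801 multiplications
Difference: 4410944 - 5764801 = -1353857 (Strassen uses MORE here due to padding overhead — for small or just-over-power-of-2 n, padding can outweigh the per-level savings)

Standard: 4410944 multiplications (164^3). Strassen: 5764801 multiplications (7^8, after padding to 256x256). Strassen reduces 8 recursive multiplications to 7 at each level.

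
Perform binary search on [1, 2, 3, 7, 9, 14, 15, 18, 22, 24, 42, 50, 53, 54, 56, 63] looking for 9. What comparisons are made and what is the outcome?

Binary search for 9 in [1, 2, 3, 7, 9, 14, 15, 18, 22, 24, 42, 50, 53, 54, 56, 63]:

lo=0, hi=15, mid=7, arr[mid]=18 -> 18 > 9, search left half
lo=0, hi=6, mid=3, arr[mid]=7 -> 7 < 9, search right half
lo=4, hi=6, mid=5, arr[mid]=14 -> 14 > 9, search left half
lo=4, hi=4, mid=4, arr[mid]=9 -> Found target at index 4!

Binary search finds 9 at index 4 after 4 comparisons. The search repeatedly halves the search space by comparing with the middle element.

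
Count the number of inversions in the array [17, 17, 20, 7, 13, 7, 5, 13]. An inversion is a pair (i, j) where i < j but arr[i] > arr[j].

Finding inversions in [17, 17, 20, 7, 13, 7, 5, 13]:

(0, 3): arr[0]=17 > arr[3]=7
(0, 4): arr[0]=17 > arr[4]=13
(0, 5): arr[0]=17 > arr[5]=7
(0, 6): arr[0]=17 > arr[6]=5
(0, 7): arr[0]=17 > arr[7]=13
(1, 3): arr[1]=17 > arr[3]=7
(1, 4): arr[1]=17 > arr[4]=13
(1, 5): arr[1]=17 > arr[5]=7
(1, 6): arr[1]=17 > arr[6]=5
(1, 7): arr[1]=17 > arr[7]=13
(2, 3): arr[2]=20 > arr[3]=7
(2, 4): arr[2]=20 > arr[4]=13
(2, 5): arr[2]=20 > arr[5]=7
(2, 6): arr[2]=20 > arr[6]=5
(2, 7): arr[2]=20 > arr[7]=13
(3, 6): arr[3]=7 > arr[6]=5
(4, 5): arr[4]=13 > arr[5]=7
(4, 6): arr[4]=13 > arr[6]=5
(5, 6): arr[5]=7 > arr[6]=5

Total inversions: 19

The array has 19 inversion(s): (0,3), (0,4), (0,5), (0,6), (0,7), (1,3), (1,4), (1,5), (1,6), (1,7), (2,3), (2,4), (2,5), (2,6), (2,7), (3,6), (4,5), (4,6), (5,6). Each pair (i,j) satisfies i < j and arr[i] > arr[j].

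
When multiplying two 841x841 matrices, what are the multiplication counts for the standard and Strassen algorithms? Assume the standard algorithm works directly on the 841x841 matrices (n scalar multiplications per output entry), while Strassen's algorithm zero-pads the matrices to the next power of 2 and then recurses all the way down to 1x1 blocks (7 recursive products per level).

Matrix multiplication for 841x841 matrices:

Strassen's algorithm requires power-of-2 dimensions. Pad 841x841 to 1024x1024 (next power of 2).

Standard algorithm: 841^3 = 594823321 multiplications
Strassen's algorithm: 7^(log2(1024)) = 7^10 = 282475249 multiplications
Savings: 594823321 - 282475249 = 312348072 multiplications

Standard: 594823321 multiplications (841^3). Strassen: 282475249 multiplications (7^10, after padding to 1024x1024). Strassen reduces 8 recursive multiplications to 7 at each level.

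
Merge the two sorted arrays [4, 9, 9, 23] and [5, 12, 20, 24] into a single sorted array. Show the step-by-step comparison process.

Merging process:

Compare 4 vs 5: take 4 from left. Merged: [4]
Compare 9 vs 5: take 5 from right. Merged: [4, 5]
Compare 9 vs 12: take 9 from left. Merged: [4, 5, 9]
Compare 9 vs 12: take 9 from left. Merged: [4, 5, 9, 9]
Compare 23 vs 12: take 12 from right. Merged: [4, 5, 9, 9, 12]
Compare 23 vs 20: take 20 from right. Merged: [4, 5, 9, 9, 12, 20]
Compare 23 vs 24: take 23 from left. Merged: [4, 5, 9, 9, 12, 20, 23]
Append remaining from right: [24]. Merged: [4, 5, 9, 9, 12, 20, 23, 24]

Final merged array: [4, 5, 9, 9, 12, 20, 23, 24]
Total comparisons: 7

The merged array is [4, 5, 9, 9, 12, 20, 23, 24], requiring 7 comparisons. The merge step runs in O(n) time where n is the total number of elements.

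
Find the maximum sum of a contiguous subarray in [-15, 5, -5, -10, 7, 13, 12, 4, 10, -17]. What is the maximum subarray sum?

Using Kadane's algorithm on [-15, 5, -5, -10, 7, 13, 12, 4, 10, -17]:

Scanning through the array:
Position 1 (value 5): max_ending_here = 5, max_so_far = 5
Position 2 (value -5): max_ending_here = 0, max_so_far = 5
Position 3 (value -10): max_ending_here = -10, max_so_far = 5
Position 4 (value 7): max_ending_here = 7, max_so_far = 7
Position 5 (value 13): max_ending_here = 20, max_so_far = 20
Position 6 (value 12): max_ending_here = 32, max_so_far = 32
Position 7 (value 4): max_ending_here = 36, max_so_far = 36
Position 8 (value 10): max_ending_here = 46, max_so_far = 46
Position 9 (value -17): max_ending_here = 29, max_so_far = 46

Maximum subarray: [7, 13, 12, 4, 10]
Maximum sum: 46

The maximum subarray is [7, 13, 12, 4, 10] with sum 46. This subarray runs from index 4 to index 8.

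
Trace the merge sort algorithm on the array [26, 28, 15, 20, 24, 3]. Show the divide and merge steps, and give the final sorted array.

Merge sort trace:

Split: [26, 28, 15, 20, 24, 3] -> [26, 28, 15] and [20, 24, 3]
  Split: [26, 28, 15] -> [26] and [28, 15]
    Split: [28, 15] -> [28] and [15]
    Merge: [28] + [15] -> [15, 28]
  Merge: [26] + [15, 28] -> [15, 26, 28]
  Split: [20, 24, 3] -> [20] and [24, 3]
    Split: [24, 3] -> [24] and [3]
    Merge: [24] + [3] -> [3, 24]
  Merge: [20] + [3, 24] -> [3, 20, 24]
Merge: [15, 26, 28] + [3, 20, 24] -> [3, 15, 20, 24, 26, 28]

Final sorted array: [3, 15, 20, 24, 26, 28]

The merge sort proceeds by recursively splitting the array and merging sorted halves.
After all merges, the sorted array is [3, 15, 20, 24, 26, 28].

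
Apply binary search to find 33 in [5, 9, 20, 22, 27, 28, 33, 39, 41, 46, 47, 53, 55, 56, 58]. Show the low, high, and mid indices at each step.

Binary search for 33 in [5, 9, 20, 22, 27, 28, 33, 39, 41, 46, 47, 53, 55, 56, 58]:

lo=0, hi=14, mid=7, arr[mid]=39 -> 39 > 33, search left half
lo=0, hi=6, mid=3, arr[mid]=22 -> 22 < 33, search right half
lo=4, hi=6, mid=5, arr[mid]=28 -> 28 < 33, search right half
lo=6, hi=6, mid=6, arr[mid]=33 -> Found target at index 6!

Binary search finds 33 at index 6 after 4 comparisons. The search repeatedly halves the search space by comparing with the middle element.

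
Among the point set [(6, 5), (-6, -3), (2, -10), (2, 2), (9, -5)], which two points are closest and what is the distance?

Computing all pairwise distances among 5 points:

d((6, 5), (-6, -3)) = 14.4222
d((6, 5), (2, -10)) = 15.5242
d((6, 5), (2, 2)) = 5.0 <-- minimum
d((6, 5), (9, -5)) = 10.4403
d((-6, -3), (2, -10)) = 10.6301
d((-6, -3), (2, 2)) = 9.434
d((-6, -3), (9, -5)) = 15.1327
d((2, -10), (2, 2)) = 12.0
d((2, -10), (9, -5)) = 8.6023
d((2, 2), (9, -5)) = 9.8995

Closest pair: (6, 5) and (2, 2) with distance 5.0

The closest pair is (6, 5) and (2, 2) with Euclidean distance 5.0. For 5 points, brute-force pairwise comparison is shown above. For large n, the divide-and-conquer algorithm (sort by x, recurse on halves, check the dividing strip) achieves O(n log n).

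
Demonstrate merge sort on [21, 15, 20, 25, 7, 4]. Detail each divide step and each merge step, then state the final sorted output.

Merge sort trace:

Split: [21, 15, 20, 25, 7, 4] -> [21, 15, 20] and [25, 7, 4]
  Split: [21, 15, 20] -> [21] and [15, 20]
    Split: [15, 20] -> [15] and [20]
    Merge: [15] + [20] -> [15, 20]
  Merge: [21] + [15, 20] -> [15, 20, 21]
  Split: [25, 7, 4] -> [25] and [7, 4]
    Split: [7, 4] -> [7] and [4]
    Merge: [7] + [4] -> [4, 7]
  Merge: [25] + [4, 7] -> [4, 7, 25]
Merge: [15, 20, 21] + [4, 7, 25] -> [4, 7, 15, 20, 21, 25]

Final sorted array: [4, 7, 15, 20, 21, 25]

The merge sort proceeds by recursively splitting the array and merging sorted halves.
After all merges, the sorted array is [4, 7, 15, 20, 21, 25].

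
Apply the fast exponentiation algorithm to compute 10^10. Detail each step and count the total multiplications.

Computing 10^10 by squaring (build up from 10^1; each line after the first costs one multiplication):

10^1 = 10
10^2 = (10^1)^2 = 10^2 = 100
10^4 = (10^2)^2 = 100^2 = 10000
10^5 = 10 * 10^4 = 10 * 10000 = 100000
10^10 = (10^5)^2 = 100000^2 = 10000000000

Result: 10000000000
Multiplications needed: 4 (4 lines after 10^1)

10^10 = 10000000000. Using exponentiation by squaring, this requires 4 multiplications. The key idea: if the exponent is even, square the half-power; if odd, multiply by the base once.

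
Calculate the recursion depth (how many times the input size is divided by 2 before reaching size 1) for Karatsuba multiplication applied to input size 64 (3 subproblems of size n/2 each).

For divide and conquer with division factor 2:

Problem sizes at each level:
Level 0: 64
Level 1: 32
Level 2: 16
Level 3: 8
Level 4: 4
Level 5: 2
Level 6: 1

The root is level 0 and the size-1 base case is level 6 (the tree spans levels 0 through 6, i.e. 7 levels counting the root), so the depth is the number of divisions: log_2(64) = 6

The recursion tree depth is log_2(64) = 6. At each level, the problem size is divided by 2, so it takes 6 divisions to reduce to a base case of size 1. The algorithm makes 3 recursive calls at each level.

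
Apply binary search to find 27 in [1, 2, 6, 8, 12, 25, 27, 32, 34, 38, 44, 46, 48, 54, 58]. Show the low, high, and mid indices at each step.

Binary search for 27 in [1, 2, 6, 8, 12, 25, 27, 32, 34, 38, 44, 46, 48, 54, 58]:

lo=0, hi=14, mid=7, arr[mid]=32 -> 32 > 27, search left half
lo=0, hi=6, mid=3, arr[mid]=8 -> 8 < 27, search right half
lo=4, hi=6, mid=5, arr[mid]=25 -> 25 < 27, search right half
lo=6, hi=6, mid=6, arr[mid]=27 -> Found target at index 6!

Binary search finds 27 at index 6 after 4 comparisons. The search repeatedly halves the search space by comparing with the middle element.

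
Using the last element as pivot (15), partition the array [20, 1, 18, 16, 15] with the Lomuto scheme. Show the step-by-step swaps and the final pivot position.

Lomuto partition with pivot = 15:

Initial array: [20, 1, 18, 16, 15]

arr[0]=20 > 15: no swap
arr[1]=1 <= 15: swap with position 0, array becomes [1, 20, 18, 16, 15]
arr[2]=18 > 15: no swap
arr[3]=16 > 15: no swap

Place pivot at position 1: [1, 15, 18, 16, 20]
Pivot position: 1

After partitioning with pivot 15, the array becomes [1, 15, 18, 16, 20]. The pivot is placed at index 1. All elements to the left of the pivot are <= 15, and all elements to the right are > 15.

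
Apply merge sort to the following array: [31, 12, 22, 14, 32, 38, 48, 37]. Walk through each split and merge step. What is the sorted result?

Merge sort trace:

Split: [31, 12, 22, 14, 32, 38, 48, 37] -> [31, 12, 22, 14] and [32, 38, 48, 37]
  Split: [31, 12, 22, 14] -> [31, 12] and [22, 14]
    Split: [31, 12] -> [31] and [12]
    Merge: [31] + [12] -> [12, 31]
    Split: [22, 14] -> [22] and [14]
    Merge: [22] + [14] -> [14, 22]
  Merge: [12, 31] + [14, 22] -> [12, 14, 22, 31]
  Split: [32, 38, 48, 37] -> [32, 38] and [48, 37]
    Split: [32, 38] -> [32] and [38]
    Merge: [32] + [38] -> [32, 38]
    Split: [48, 37] -> [48] and [37]
    Merge: [48] + [37] -> [37, 48]
  Merge: [32, 38] + [37, 48] -> [32, 37, 38, 48]
Merge: [12, 14, 22, 31] + [32, 37, 38, 48] -> [12, 14, 22, 31, 32, 37, 38, 48]

Final sorted array: [12, 14, 22, 31, 32, 37, 38, 48]

The merge sort proceeds by recursively splitting the array and merging sorted halves.
After all merges, the sorted array is [12, 14, 22, 31, 32, 37, 38, 48].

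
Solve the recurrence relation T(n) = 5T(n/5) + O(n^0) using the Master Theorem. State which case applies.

Master Theorem for T(n) = 5T(n/5) + O(n^0):

a = 5, b = 5, c = 0
log_b(a) = log_5(5) = 1.0000

Case 1: c = 0 < log_5(5) = 1.0000
T(n) = O(n^(log_5 5)) = O(n)

For T(n) = 5T(n/5) + O(n^0): log_5(5) = 1.0000. This is Case 1 of the Master Theorem (c < log_b(a), work dominated by leaves), giving O(n).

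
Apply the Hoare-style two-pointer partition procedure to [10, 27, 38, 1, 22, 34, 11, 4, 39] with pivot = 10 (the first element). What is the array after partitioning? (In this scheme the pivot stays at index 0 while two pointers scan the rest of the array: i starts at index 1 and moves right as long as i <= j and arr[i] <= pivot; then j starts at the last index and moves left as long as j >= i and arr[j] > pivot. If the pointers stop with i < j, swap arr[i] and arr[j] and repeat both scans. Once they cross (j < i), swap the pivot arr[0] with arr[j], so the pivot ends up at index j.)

Hoare-style two-pointer partition with pivot = 10:

Initial array: [10, 27, 38, 1, 22, 34, 11, 4, 39]

Pointers start at i = 1, j = 8.
i stops at index 1 (arr[1]=27 > 10), j stops at index 7 (arr[7]=4 <= 10): swap arr[1] and arr[7], array becomes [10, 4, 38, 1, 22, 34, 11, 27, 39]
i stops at index 2 (arr[2]=38 > 10), j stops at index 3 (arr[3]=1 <= 10): swap arr[2] and arr[3], array becomes [10, 4, 1, 38, 22, 34, 11, 27, 39]
i ends at 3, j ends at 2: the pointers have crossed (j < i), so scanning stops.

Swap pivot arr[0] with arr[2] to place pivot at position 2: [1, 4, 10, 38, 22, 34, 11, 27, 39]
Pivot position: 2

After partitioning with pivot 10, the array becomes [1, 4, 10, 38, 22, 34, 11, 27, 39]. The pivot is placed at index 2. All elements to the left of the pivot are <= 10, and all elements to the right are > 10.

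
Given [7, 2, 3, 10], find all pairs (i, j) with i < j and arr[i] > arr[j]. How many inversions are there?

Finding inversions in [7, 2, 3, 10]:

(0, 1): arr[0]=7 > arr[1]=2
(0, 2): arr[0]=7 > arr[2]=3

Total inversions: 2

The array has 2 inversion(s): (0,1), (0,2). Each pair (i,j) satisfies i < j and arr[i] > arr[j].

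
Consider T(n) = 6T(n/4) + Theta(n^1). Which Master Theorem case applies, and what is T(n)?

Master Theorem for T(n) = 6T(n/4) + O(n^1):

a = 6, b = 4, c = 1
log_b(a) = log_4(6) = 1.2925

Case 1: c = 1 < log_4(6) = 1.2925
T(n) = O(n^(log_4 6))

For T(n) = 6T(n/4) + O(n^1): log_4(6) = 1.2925. This is Case 1 of the Master Theorem (c < log_b(a), work dominated by leaves), giving O(n^(log_4 6)).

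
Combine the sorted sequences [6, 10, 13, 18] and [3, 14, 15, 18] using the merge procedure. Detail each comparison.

Merging process:

Compare 6 vs 3: take 3 from right. Merged: [3]
Compare 6 vs 14: take 6 from left. Merged: [3, 6]
Compare 10 vs 14: take 10 from left. Merged: [3, 6, 10]
Compare 13 vs 14: take 13 from left. Merged: [3, 6, 10, 13]
Compare 18 vs 14: take 14 from right. Merged: [3, 6, 10, 13, 14]
Compare 18 vs 15: take 15 from right. Merged: [3, 6, 10, 13, 14, 15]
Compare 18 vs 18: take 18 from left. Merged: [3, 6, 10, 13, 14, 15, 18]
Append remaining from right: [18]. Merged: [3, 6, 10, 13, 14, 15, 18, 18]

Final merged array: [3, 6, 10, 13, 14, 15, 18, 18]
Total comparisons: 7

The merged array is [3, 6, 10, 13, 14, 15, 18, 18], requiring 7 comparisons. The merge step runs in O(n) time where n is the total number of elements.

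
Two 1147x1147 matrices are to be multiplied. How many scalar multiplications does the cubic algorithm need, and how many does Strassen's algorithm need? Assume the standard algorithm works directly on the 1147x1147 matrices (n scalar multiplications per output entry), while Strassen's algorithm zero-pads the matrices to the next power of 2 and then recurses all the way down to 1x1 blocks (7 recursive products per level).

Matrix multiplication for 1147x1147 matrices:

Strassen's algorithm requires power-of-2 dimensions. Pad 1147x1147 to 2048x2048 (next power of 2).

Standard algorithm: 1147^3 = 1509003523 multiplications
Strassen's algorithm: 7^(log2(2048)) = 7^11 = 1977326743 multiplications
Difference: 1509003523 - 1977326743 = -468323220 (Strassen uses MORE here due to padding overhead — for small or just-over-power-of-2 n, padding can outweigh the per-level savings)

Standard: 1509003523 multiplications (1147^3). Strassen: 1977326743 multiplications (7^11, after padding to 2048x2048). Strassen reduces 8 recursive multiplications to 7 at each level.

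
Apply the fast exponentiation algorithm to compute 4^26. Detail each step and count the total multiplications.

Computing 4^26 by squaring (build up from 4^1; each line after the first costs one multiplication):

4^1 = 4
4^2 = (4^1)^2 = 4^2 = 16
4^3 = 4 * 4^2 = 4 * 16 = 64
4^6 = (4^3)^2 = 64^2 = 4096
4^12 = (4^6)^2 = 4096^2 = 16777216
4^13 = 4 * 4^12 = 4 * 16777216 = 67108864
4^26 = (4^13)^2 = 67108864^2 = 4503599627370496

Result: 4503599627370496
Multiplications needed: 6 (6 lines after 4^1)

4^26 = 4503599627370496. Using exponentiation by squaring, this requires 6 multiplications. The key idea: if the exponent is even, square the half-power; if odd, multiply by the base once.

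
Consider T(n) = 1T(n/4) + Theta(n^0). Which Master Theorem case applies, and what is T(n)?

Master Theorem for T(n) = 1T(n/4) + O(n^0):

a = 1, b = 4, c = 0
log_b(a) = log_4(1) = 0.0000

Case 2: c = 0 = log_4(1) = 0.0000
T(n) = O(n^0 log n) = O(log n)

For T(n) = 1T(n/4) + O(n^0): log_4(1) = 0.0000. This is Case 2 of the Master Theorem (c = log_b(a), equal work at all levels), giving O(log n).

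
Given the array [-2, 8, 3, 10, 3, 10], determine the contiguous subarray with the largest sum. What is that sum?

Using Kadane's algorithm on [-2, 8, 3, 10, 3, 10]:

Scanning through the array:
Position 1 (value 8): max_ending_here = 8, max_so_far = 8
Position 2 (value 3): max_ending_here = 11, max_so_far = 11
Position 3 (value 10): max_ending_here = 21, max_so_far = 21
Position 4 (value 3): max_ending_here = 24, max_so_far = 24
Position 5 (value 10): max_ending_here = 34, max_so_far = 34

Maximum subarray: [8, 3, 10, 3, 10]
Maximum sum: 34

The maximum subarray is [8, 3, 10, 3, 10] with sum 34. This subarray runs from index 1 to index 5.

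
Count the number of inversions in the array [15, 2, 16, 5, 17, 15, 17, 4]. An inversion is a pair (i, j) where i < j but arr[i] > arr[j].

Finding inversions in [15, 2, 16, 5, 17, 15, 17, 4]:

(0, 1): arr[0]=15 > arr[1]=2
(0, 3): arr[0]=15 > arr[3]=5
(0, 7): arr[0]=15 > arr[7]=4
(2, 3): arr[2]=16 > arr[3]=5
(2, 5): arr[2]=16 > arr[5]=15
(2, 7): arr[2]=16 > arr[7]=4
(3, 7): arr[3]=5 > arr[7]=4
(4, 5): arr[4]=17 > arr[5]=15
(4, 7): arr[4]=17 > arr[7]=4
(5, 7): arr[5]=15 > arr[7]=4
(6, 7): arr[6]=17 > arr[7]=4

Total inversions: 11

The array has 11 inversion(s): (0,1), (0,3), (0,7), (2,3), (2,5), (2,7), (3,7), (4,5), (4,7), (5,7), (6,7). Each pair (i,j) satisfies i < j and arr[i] > arr[j].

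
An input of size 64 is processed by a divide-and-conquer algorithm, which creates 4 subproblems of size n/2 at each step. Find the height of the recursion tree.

For divide and conquer with division factor 2:

Problem sizes at each level:
Level 0: 64
Level 1: 32
Level 2: 16
Level 3: 8
Level 4: 4
Level 5: 2
Level 6: 1

The root is level 0 and the size-1 base case is level 6 (the tree spans levels 0 through 6, i.e. 7 levels counting the root), so the depth is the number of divisions: log_2(64) = 6

The recursion tree depth is log_2(64) = 6. At each level, the problem size is divided by 2, so it takes 6 divisions to reduce to a base case of size 1. The algorithm makes 4 recursive calls at each level.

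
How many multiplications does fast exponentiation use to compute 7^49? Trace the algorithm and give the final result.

Computing 7^49 by squaring (build up from 7^1; each line after the first costs one multiplication):

7^1 = 7
7^2 = (7^1)^2 = 7^2 = 49
7^3 = 7 * 7^2 = 7 * 49 = 343
7^6 = (7^3)^2 = 343^2 = 117649
7^12 = (7^6)^2 = 117649^2 = 13841287201
7^24 = (7^12)^2 = 13841287201^2 = 191581231380566414401
7^48 = (7^24)^2 = 191581231380566414401^2 = 36703368217294125441230211032033660188801
7^49 = 7 * 7^48 = 7 * 36703368217294125441230211032033660188801 = 256923577521058878088611477224235621321607

Result: 256923577521058878088611477224235621321607
Multiplications needed: 7 (7 lines after 7^1)

7^49 = 256923577521058878088611477224235621321607. Using exponentiation by squaring, this requires 7 multiplications. The key idea: if the exponent is even, square the half-power; if odd, multiply by the base once.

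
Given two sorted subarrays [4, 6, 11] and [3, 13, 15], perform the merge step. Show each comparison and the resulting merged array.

Merging process:

Compare 4 vs 3: take 3 from right. Merged: [3]
Compare 4 vs 13: take 4 from left. Merged: [3, 4]
Compare 6 vs 13: take 6 from left. Merged: [3, 4, 6]
Compare 11 vs 13: take 11 from left. Merged: [3, 4, 6, 11]
Append remaining from right: [13, 15]. Merged: [3, 4, 6, 11, 13, 15]

Final merged array: [3, 4, 6, 11, 13, 15]
Total comparisons: 4

The merged array is [3, 4, 6, 11, 13, 15], requiring 4 comparisons. The merge step runs in O(n) time where n is the total number of elements.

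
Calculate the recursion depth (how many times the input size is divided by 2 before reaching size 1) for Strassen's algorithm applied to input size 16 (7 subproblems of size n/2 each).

For divide and conquer with division factor 2:

Problem sizes at each level:
Level 0: 16
Level 1: 8
Level 2: 4
Level 3: 2
Level 4: 1

The root is level 0 and the size-1 base case is level 4 (the tree spans levels 0 through 4, i.e. 5 levels counting the root), so the depth is the number of divisions: log_2(16) = 4

The recursion tree depth is log_2(16) = 4. At each level, the problem size is divided by 2, so it takes 4 divisions to reduce to a base case of size 1. The algorithm makes 7 recursive calls at each level.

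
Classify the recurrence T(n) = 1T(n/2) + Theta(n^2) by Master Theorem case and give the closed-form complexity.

Master Theorem for T(n) = 1T(n/2) + O(n^2):

a = 1, b = 2, c = 2
log_b(a) = log_2(1) = 0.0000

Case 3: c = 2 > log_2(1) = 0.0000
T(n) = O(n^2) = O(n^2)

For T(n) = 1T(n/2) + O(n^2): log_2(1) = 0.0000. This is Case 3 of the Master Theorem (c > log_b(a), work dominated by root), giving O(n^2).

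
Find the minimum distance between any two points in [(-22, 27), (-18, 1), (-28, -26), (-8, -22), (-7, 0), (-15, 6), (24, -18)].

Computing all pairwise distances among 7 points:

d((-22, 27), (-18, 1)) = 26.3059
d((-22, 27), (-28, -26)) = 53.3385
d((-22, 27), (-8, -22)) = 50.9608
d((-22, 27), (-7, 0)) = 30.8869
d((-22, 27), (-15, 6)) = 22.1359
d((-22, 27), (24, -18)) = 64.3506
d((-18, 1), (-28, -26)) = 28.7924
d((-18, 1), (-8, -22)) = 25.0799
d((-18, 1), (-7, 0)) = 11.0454
d((-18, 1), (-15, 6)) = 5.831 <-- minimum
d((-18, 1), (24, -18)) = 46.0977
d((-28, -26), (-8, -22)) = 20.3961
d((-28, -26), (-7, 0)) = 33.4215
d((-28, -26), (-15, 6)) = 34.5398
d((-28, -26), (24, -18)) = 52.6118
d((-8, -22), (-7, 0)) = 22.0227
d((-8, -22), (-15, 6)) = 28.8617
d((-8, -22), (24, -18)) = 32.249
d((-7, 0), (-15, 6)) = 10.0
d((-7, 0), (24, -18)) = 35.8469
d((-15, 6), (24, -18)) = 45.793

Closest pair: (-18, 1) and (-15, 6) with distance 5.831

The closest pair is (-18, 1) and (-15, 6) with Euclidean distance 5.831. For 7 points, brute-force pairwise comparison is shown above. For large n, the divide-and-conquer algorithm (sort by x, recurse on halves, check the dividing strip) achieves O(n log n).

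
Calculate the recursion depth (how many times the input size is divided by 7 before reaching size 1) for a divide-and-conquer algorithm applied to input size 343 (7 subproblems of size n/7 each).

For divide and conquer with division factor 7:

Problem sizes at each level:
Level 0: 343
Level 1: 49
Level 2: 7
Level 3: 1

The root is level 0 and the size-1 base case is level 3 (the tree spans levels 0 through 3, i.e. 4 levels counting the root), so the depth is the number of divisions: log_7(343) = 3

The recursion tree depth is log_7(343) = 3. At each level, the problem size is divided by 7, so it takes 3 divisions to reduce to a base case of size 1. The algorithm makes 7 recursive calls at each level.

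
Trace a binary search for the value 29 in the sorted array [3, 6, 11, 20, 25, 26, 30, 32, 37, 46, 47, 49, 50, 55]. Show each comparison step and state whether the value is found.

Binary search for 29 in [3, 6, 11, 20, 25, 26, 30, 32, 37, 46, 47, 49, 50, 55]:

lo=0, hi=13, mid=6, arr[mid]=30 -> 30 > 29, search left half
lo=0, hi=5, mid=2, arr[mid]=11 -> 11 < 29, search right half
lo=3, hi=5, mid=4, arr[mid]=25 -> 25 < 29, search right half
lo=5, hi=5, mid=5, arr[mid]=26 -> 26 < 29, search right half
lo=6 > hi=5, target 29 not found

Binary search determines that 29 is not in the array after 4 comparisons. The search space was exhausted without finding the target.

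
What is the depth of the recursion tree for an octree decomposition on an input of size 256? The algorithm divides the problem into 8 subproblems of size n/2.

For divide and conquer with division factor 2:

Problem sizes at each level:
Level 0: 256
Level 1: 128
Level 2: 64
Level 3: 32
Level 4: 16
Level 5: 8
Level 6: 4
Level 7: 2
Level 8: 1

The root is level 0 and the size-1 base case is level 8 (the tree spans levels 0 through 8, i.e. 9 levels counting the root), so the depth is the number of divisions: log_2(256) = 8

The recursion tree depth is log_2(256) = 8. At each level, the problem size is divided by 2, so it takes 8 divisions to reduce to a base case of size 1. The algorithm makes 8 recursive calls at each level.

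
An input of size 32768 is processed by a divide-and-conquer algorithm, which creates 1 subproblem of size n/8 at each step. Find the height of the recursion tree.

For divide and conquer with division factor 8:

Problem sizes at each level:
Level 0: 32768
Level 1: 4096
Level 2: 512
Level 3: 64
Level 4: 8
Level 5: 1

The root is level 0 and the size-1 base case is level 5 (the tree spans levels 0 through 5, i.e. 6 levels counting the root), so the depth is the number of divisions: log_8(32768) = 5

The recursion tree depth is log_8(32768) = 5. At each level, the problem size is divided by 8, so it takes 5 divisions to reduce to a base case of size 1. The algorithm makes 1 recursive call at each level.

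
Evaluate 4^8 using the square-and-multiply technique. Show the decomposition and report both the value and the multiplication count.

Computing 4^8 by squaring (build up from 4^1; each line after the first costs one multiplication):

4^1 = 4
4^2 = (4^1)^2 = 4^2 = 16
4^4 = (4^2)^2 = 16^2 = 256
4^8 = (4^4)^2 = 256^2 = 65536

Result: 65536
Multiplications needed: 3 (3 lines after 4^1)

4^8 = 65536. Using exponentiation by squaring, this requires 3 multiplications. The key idea: if the exponent is even, square the half-power; if odd, multiply by the base once.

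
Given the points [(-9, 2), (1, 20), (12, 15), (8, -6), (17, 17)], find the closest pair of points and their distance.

Computing all pairwise distances among 5 points:

d((-9, 2), (1, 20)) = 20.5913
d((-9, 2), (12, 15)) = 24.6982
d((-9, 2), (8, -6)) = 18.7883
d((-9, 2), (17, 17)) = 30.0167
d((1, 20), (12, 15)) = 12.083
d((1, 20), (8, -6)) = 26.9258
d((1, 20), (17, 17)) = 16.2788
d((12, 15), (8, -6)) = 21.3776
d((12, 15), (17, 17)) = 5.3852 <-- minimum
d((8, -6), (17, 17)) = 24.6982

Closest pair: (12, 15) and (17, 17) with distance 5.3852

The closest pair is (12, 15) and (17, 17) with Euclidean distance 5.3852. For 5 points, brute-force pairwise comparison is shown above. For large n, the divide-and-conquer algorithm (sort by x, recurse on halves, check the dividing strip) achieves O(n log n).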